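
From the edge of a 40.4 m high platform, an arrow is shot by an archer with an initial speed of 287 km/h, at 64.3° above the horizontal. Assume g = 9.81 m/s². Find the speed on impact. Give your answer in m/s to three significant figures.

Convert: 287 km/h = 287/3.6 = 79.72 m/s.
Components: vₓ = 79.72 cos 64.3° = 34.57 m/s, v_y0 = 79.72 sin 64.3° = 71.84 m/s.
The projectile lands when y = 40.4 + (71.84) t − ½·9.81·t² = 0. Positive root: t = (71.84 + √(71.84² + 2·9.81·40.4)) / 9.81 = (71.84 + 77.16) / 9.81 = 15.19 s.
Vertical velocity at impact: v_y = v_y0 − g t = 71.84 − 9.81 × 15.19 = −77.16 m/s.
Speed: |v| = √(vₓ² + v_y²) = √(34.57² + 77.16²) = 84.55 m/s.

84.5 m/s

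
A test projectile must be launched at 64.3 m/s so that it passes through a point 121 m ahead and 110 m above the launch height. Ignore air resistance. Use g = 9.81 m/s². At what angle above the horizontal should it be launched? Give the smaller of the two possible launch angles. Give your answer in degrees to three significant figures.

Trajectory: y = x tanθ − g x² (1 + tan²θ)/(2v₀²). With x = 121, y = 110, v₀ = 64.3, g = 9.81:
17.37 tan²θ − 121 tanθ + (127.4) = 0.
tanθ = [121 ± √(121² − 4 × 17.37 × (127.4))] / (2 × 17.37) = (121 ± 76.10) / 34.74, giving tanθ = 1.292 or 5.674.
θ = 52.27° or 80.00°; the smaller is 52.27°.

52.3°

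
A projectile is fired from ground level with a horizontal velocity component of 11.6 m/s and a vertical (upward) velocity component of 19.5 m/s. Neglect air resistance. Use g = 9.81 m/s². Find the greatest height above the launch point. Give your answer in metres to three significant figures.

Maximum height: H = v_y0² / (2g) = 19.50² / (2 × 9.81) = 19.38 m.

19.4 m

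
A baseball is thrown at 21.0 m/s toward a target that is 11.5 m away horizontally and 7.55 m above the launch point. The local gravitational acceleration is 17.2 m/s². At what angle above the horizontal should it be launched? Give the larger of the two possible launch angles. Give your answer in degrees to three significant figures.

72.9°

Trajectory: y = x tanθ − g x² (1 + tan²θ)/(2v₀²). With x = 11.5, y = 7.55, v₀ = 21.0, g = 17.2:
2.579 tan²θ − 11.5 tanθ + (10.13) = 0.
tanθ = [11.5 ± √(11.5² − 4 × 2.579 × (10.13))] / (2 × 2.579) = (11.5 ± 5.269) / 5.158, giving tanθ = 1.208 or 3.251.
θ = 50.38° or 72.90°; the larger is 72.90°.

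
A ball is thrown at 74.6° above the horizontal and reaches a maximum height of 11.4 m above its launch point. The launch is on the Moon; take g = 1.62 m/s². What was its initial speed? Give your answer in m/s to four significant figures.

At the peak v_y = 0, so v_y0 = √(2gH) = √(2 × 1.62 × 11.4) = 6.077 m/s.
v_y0 = v₀ sin θ ⇒ v₀ = 6.077 / sin 74.6° = 6.304 m/s.

6.304 m/s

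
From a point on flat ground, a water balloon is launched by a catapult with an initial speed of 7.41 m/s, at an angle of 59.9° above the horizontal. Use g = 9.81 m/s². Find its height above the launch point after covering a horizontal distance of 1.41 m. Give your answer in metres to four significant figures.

vₓ = 7.410 cos 59.9° = 3.716 m/s; v_y0 = 7.410 sin 59.9° = 6.411 m/s.
Time to reach x = 1.41 m: t = x/vₓ = 1.41/3.716 = 0.3794 s.
Height: y = v_y0 t − ½ g t² = 6.411 × 0.3794 − 4.905 × 0.3794² = 2.432 − 0.7061 = 1.726 m.

1.726 m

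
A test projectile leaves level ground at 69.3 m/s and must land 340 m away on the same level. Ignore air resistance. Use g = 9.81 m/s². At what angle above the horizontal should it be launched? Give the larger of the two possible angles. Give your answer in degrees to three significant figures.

68.0°

Level-ground range R = v₀² sin(2θ)/g ⇒ sin(2θ) = gR/v₀² = 9.81 × 340 / 69.3² = 0.6945.
2θ = 43.99° or 180° − 43.99° = 136.0°, so θ = 21.99° or 68.01°.
The larger angle is 68.01°.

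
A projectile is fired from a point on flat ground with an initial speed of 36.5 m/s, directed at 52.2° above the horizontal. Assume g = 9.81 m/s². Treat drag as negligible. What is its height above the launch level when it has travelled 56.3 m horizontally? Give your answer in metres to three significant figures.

41.5 m

Resolve: vₓ = 36.50 cos 52.2° = 22.37 m/s and v_y0 = 36.50 sin 52.2° = 28.84 m/s.
x = vₓ t ⇒ t = 56.3/22.37 = 2.517 s.
Height: y = v_y0 t − ½ g t² = 28.84 × 2.517 − 4.905 × 2.517² = 72.58 − 31.07 = 41.52 m.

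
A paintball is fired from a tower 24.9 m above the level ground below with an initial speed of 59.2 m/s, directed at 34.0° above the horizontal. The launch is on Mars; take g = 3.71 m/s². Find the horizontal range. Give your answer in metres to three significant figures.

911 m

Components: vₓ = 59.20 cos 34.0° = 49.08 m/s, v_y0 = 59.20 sin 34.0° = 33.10 m/s.
Vertical motion (up positive, ground at y = 0): 1.855 t² − (33.10) t − 24.9 = 0, so t = (33.10 + √(33.10² + 2·3.71·24.9)) / 3.71 = (33.10 + 35.79) / 3.71 = 18.57 s.
Horizontal distance: R = vₓ t = 49.08 × 18.57 = 911.3 m.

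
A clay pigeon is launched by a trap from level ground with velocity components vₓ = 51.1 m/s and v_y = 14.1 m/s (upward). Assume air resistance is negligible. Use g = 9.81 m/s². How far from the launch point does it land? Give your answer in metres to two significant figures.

150 m

Time aloft: T = 2 v_y0 / g = 2 × 14.10 / 9.81 = 2.875 s.
Horizontal distance R = vₓ T = 51.10 × 2.875 = 146.9 m.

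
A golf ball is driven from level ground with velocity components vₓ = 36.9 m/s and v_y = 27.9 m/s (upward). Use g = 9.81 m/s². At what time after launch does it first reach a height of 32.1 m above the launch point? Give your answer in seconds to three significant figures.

Height y(t) = 27.90 t − 4.905 t² = 32.1 gives 4.905 t² − 27.90 t + 32.1 = 0.
t = [27.90 ± √(27.90² − 2·9.81·32.1)] / 9.81 = (27.90 ± 12.19) / 9.81, so t = 1.601 s or t = 4.087 s.
The first (ascending) time is 1.601 s.

1.60 s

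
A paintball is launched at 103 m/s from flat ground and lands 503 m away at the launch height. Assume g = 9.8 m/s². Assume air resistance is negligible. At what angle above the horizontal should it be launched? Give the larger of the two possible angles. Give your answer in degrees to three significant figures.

R = v₀² sin 2θ / g gives sin 2θ = gR/v₀² = 9.80·503/103² = 0.4646.
2θ = 27.69° or 180° − 27.69° = 152.3°, so θ = 13.84° or 76.16°.
The larger angle is 76.16°.

76.2°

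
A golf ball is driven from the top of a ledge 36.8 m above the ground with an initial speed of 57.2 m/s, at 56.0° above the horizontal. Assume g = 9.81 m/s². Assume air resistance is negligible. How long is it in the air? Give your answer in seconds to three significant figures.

10.4 s

Resolve: vₓ = 57.20 cos 56.0° = 31.99 m/s and v_y0 = 57.20 sin 56.0° = 47.42 m/s.
With up positive and y = 0 at the ground: y(t) = 36.8 + (47.42) t − 4.905 t². Setting y = 0 and taking the positive root: t = [47.42 + √(47.42² + 2·9.81·36.8)] / 9.81 = (47.42 + 54.50) / 9.81 = 10.39 s.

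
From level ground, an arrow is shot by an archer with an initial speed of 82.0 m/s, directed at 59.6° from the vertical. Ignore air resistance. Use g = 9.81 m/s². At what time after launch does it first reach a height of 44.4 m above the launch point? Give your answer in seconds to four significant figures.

Resolve: vₓ = 82.00 sin 59.6° = 70.73 m/s and v_y0 = 82.00 cos 59.6° = 41.49 m/s.
Require v_y0 t − ½ g t² = 44.4, i.e. 4.905 t² − 41.49 t + 44.4 = 0.
Quadratic formula: t = (41.49 ± √850.69) / 9.81 = (41.49 ± 29.17) / 9.81 → t = 1.257 s or 7.203 s.
The first (ascending) time is 1.257 s.

1.257 s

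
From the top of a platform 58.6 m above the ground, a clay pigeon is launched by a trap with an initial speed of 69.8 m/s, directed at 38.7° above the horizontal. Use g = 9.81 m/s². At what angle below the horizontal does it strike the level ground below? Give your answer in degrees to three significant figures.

Components: vₓ = 69.80 cos 38.7° = 54.47 m/s, v_y0 = 69.80 sin 38.7° = 43.64 m/s.
The projectile lands when y = 58.6 + (43.64) t − ½·9.81·t² = 0. Positive root: t = (43.64 + √(43.64² + 2·9.81·58.6)) / 9.81 = (43.64 + 55.27) / 9.81 = 10.08 s.
At impact: v_y = v_y0 − g t = −55.27 m/s; vₓ = 54.47 m/s.
Angle below horizontal: arctan(|v_y|/vₓ) = arctan(55.27/54.47) = 45.41°.

45.4°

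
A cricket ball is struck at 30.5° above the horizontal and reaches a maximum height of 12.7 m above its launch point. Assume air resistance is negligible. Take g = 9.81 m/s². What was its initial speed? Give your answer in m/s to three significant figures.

31.1 m/s

At the peak v_y = 0, so v_y0 = √(2gH) = √(2 × 9.81 × 12.7) = 15.79 m/s.
v_y0 = v₀ sin θ ⇒ v₀ = 15.79 / sin 30.5° = 31.10 m/s.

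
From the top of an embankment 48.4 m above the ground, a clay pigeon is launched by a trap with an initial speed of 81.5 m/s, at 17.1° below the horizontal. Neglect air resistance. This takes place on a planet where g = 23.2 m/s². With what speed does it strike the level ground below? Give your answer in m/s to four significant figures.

vₓ = 81.50 cos 17.1° = 77.90 m/s; v_y0 = −23.96 m/s (downward).
Vertical motion (up positive, ground at y = 0): 11.60 t² − (−23.96) t − 48.4 = 0, so t = (−23.96 + √(23.96² + 2·23.2·48.4)) / 23.2 = (−23.96 + 53.10) / 23.2 = 1.256 s.
Vertical velocity at impact: v_y = v_y0 − g t = −23.96 − 23.2 × 1.256 = −53.10 m/s.
Speed: |v| = √(vₓ² + v_y²) = √(77.90² + 53.10²) = 94.28 m/s.

94.28 m/s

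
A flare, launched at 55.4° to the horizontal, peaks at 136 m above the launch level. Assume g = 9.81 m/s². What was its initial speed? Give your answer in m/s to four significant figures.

At the peak v_y = 0, so v_y0 = √(2gH) = √(2 × 9.81 × 136) = 51.66 m/s.
v_y0 = v₀ sin θ ⇒ v₀ = 51.66 / sin 55.4° = 62.75 m/s.

62.75 m/s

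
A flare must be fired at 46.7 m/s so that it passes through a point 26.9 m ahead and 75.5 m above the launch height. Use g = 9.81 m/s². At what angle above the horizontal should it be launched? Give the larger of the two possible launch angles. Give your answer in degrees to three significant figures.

Trajectory: y = x tanθ − g x² (1 + tan²θ)/(2v₀²). With x = 26.9, y = 75.5, v₀ = 46.7, g = 9.81:
1.627 tan²θ − 26.9 tanθ + (77.13) = 0.
tanθ = [26.9 ± √(26.9² − 4 × 1.627 × (77.13))] / (2 × 1.627) = (26.9 ± 14.88) / 3.255, giving tanθ = 3.692 or 12.84.
θ = 74.84° or 85.55°; the larger is 85.55°.

85.5°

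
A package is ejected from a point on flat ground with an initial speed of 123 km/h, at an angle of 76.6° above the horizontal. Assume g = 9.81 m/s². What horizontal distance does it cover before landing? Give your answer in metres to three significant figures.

53.7 m

Convert: 123 km/h = 123/3.6 = 34.17 m/s.
vₓ = 34.17 cos 76.6° = 7.918 m/s; v_y0 = 34.17 sin 76.6° = 33.24 m/s.
Time aloft: T = 2 v_y0 / g = 2 × 33.24 / 9.81 = 6.776 s.
Range: R = vₓ T = 7.918 × 6.776 = 53.65 m.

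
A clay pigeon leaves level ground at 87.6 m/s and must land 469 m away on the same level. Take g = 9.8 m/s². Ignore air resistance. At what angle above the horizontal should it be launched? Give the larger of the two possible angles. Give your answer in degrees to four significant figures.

71.60°

R = v₀² sin 2θ / g gives sin 2θ = gR/v₀² = 9.80·469/87.6² = 0.5990.
2θ = 36.79° or 180° − 36.79° = 143.2°, so θ = 18.40° or 71.60°.
The larger angle is 71.60°.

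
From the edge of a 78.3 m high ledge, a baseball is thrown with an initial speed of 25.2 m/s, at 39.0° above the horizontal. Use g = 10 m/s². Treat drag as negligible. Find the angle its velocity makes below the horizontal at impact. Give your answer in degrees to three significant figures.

Components: vₓ = 25.20 cos 39.0° = 19.58 m/s, v_y0 = 25.20 sin 39.0° = 15.86 m/s.
With up positive and y = 0 at the ground: y(t) = 78.3 + (15.86) t − 5.000 t². Setting y = 0 and taking the positive root: t = [15.86 + √(15.86² + 2·10.0·78.3)] / 10.0 = (15.86 + 42.63) / 10.0 = 5.849 s.
At impact: v_y = v_y0 − g t = −42.63 m/s; vₓ = 19.58 m/s.
Angle below horizontal: arctan(|v_y|/vₓ) = arctan(42.63/19.58) = 65.33°.

65.3°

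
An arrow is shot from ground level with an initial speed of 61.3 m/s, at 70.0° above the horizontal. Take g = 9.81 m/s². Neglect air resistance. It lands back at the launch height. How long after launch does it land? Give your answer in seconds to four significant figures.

11.74 s

Horizontal component vₓ = 61.30 cos 70.0° = 20.97 m/s; vertical v_y0 = 61.30 sin 70.0° = 57.60 m/s.
It returns to y = 0 when t = 2 v_y0 / g = 2(57.60)/9.81 = 11.74 s.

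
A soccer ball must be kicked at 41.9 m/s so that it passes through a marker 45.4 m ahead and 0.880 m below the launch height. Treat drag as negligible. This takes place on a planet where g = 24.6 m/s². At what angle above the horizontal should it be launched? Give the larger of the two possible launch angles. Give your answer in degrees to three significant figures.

70.4°

Trajectory: y = x tanθ − g x² (1 + tan²θ)/(2v₀²). With x = 45.4, y = −0.880, v₀ = 41.9, g = 24.6:
14.44 tan²θ − 45.4 tanθ + (13.56) = 0.
tanθ = [45.4 ± √(45.4² − 4 × 14.44 × (13.56))] / (2 × 14.44) = (45.4 ± 35.75) / 28.88, giving tanθ = 0.3342 or 2.810.
θ = 18.48° or 70.41°; the larger is 70.41°.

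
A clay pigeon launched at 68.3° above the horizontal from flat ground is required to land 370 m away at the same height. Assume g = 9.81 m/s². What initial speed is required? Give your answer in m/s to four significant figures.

From R = (v₀² / g) sin 2θ: v₀ = √(gR / sin 2θ).
v₀ = √(9.81 × 370 / sin 136.6°) = √(3630 / 0.6871) = √5282.7 = 72.68 m/s.

72.68 m/s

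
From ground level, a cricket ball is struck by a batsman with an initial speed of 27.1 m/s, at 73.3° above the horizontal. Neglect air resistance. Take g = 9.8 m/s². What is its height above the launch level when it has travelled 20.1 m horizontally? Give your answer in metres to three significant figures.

34.4 m

Horizontal component vₓ = 27.10 cos 73.3° = 7.787 m/s; vertical v_y0 = 27.10 sin 73.3° = 25.96 m/s.
At x = 20.1 m, t = x/vₓ = 20.1/7.787 = 2.581 s.
Height: y = v_y0 t − ½ g t² = 25.96 × 2.581 − 4.900 × 2.581² = 67.00 − 32.64 = 34.35 m.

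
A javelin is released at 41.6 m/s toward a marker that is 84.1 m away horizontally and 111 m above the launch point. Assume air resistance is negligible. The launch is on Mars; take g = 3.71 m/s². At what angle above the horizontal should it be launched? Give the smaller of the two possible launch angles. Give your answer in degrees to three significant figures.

Trajectory: y = x tanθ − g x² (1 + tan²θ)/(2v₀²). With x = 84.1, y = 111, v₀ = 41.6, g = 3.71:
7.581 tan²θ − 84.1 tanθ + (118.6) = 0.
tanθ = [84.1 ± √(84.1² − 4 × 7.581 × (118.6))] / (2 × 7.581) = (84.1 ± 58.96) / 15.16, giving tanθ = 1.658 or 9.435.
θ = 58.90° or 83.95°; the smaller is 58.90°.

58.9°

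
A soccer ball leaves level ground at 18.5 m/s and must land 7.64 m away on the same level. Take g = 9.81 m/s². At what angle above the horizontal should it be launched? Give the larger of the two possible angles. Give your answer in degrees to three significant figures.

83.7°

Level-ground range R = v₀² sin(2θ)/g ⇒ sin(2θ) = gR/v₀² = 9.81 × 7.64 / 18.5² = 0.2190.
2θ = 12.65° or 180° − 12.65° = 167.4°, so θ = 6.325° or 83.68°.
The larger angle is 83.68°.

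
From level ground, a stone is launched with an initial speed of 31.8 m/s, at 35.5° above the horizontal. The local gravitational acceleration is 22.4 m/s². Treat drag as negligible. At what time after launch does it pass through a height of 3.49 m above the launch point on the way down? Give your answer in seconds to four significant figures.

1.431 s

Resolve: vₓ = 31.80 cos 35.5° = 25.89 m/s and v_y0 = 31.80 sin 35.5° = 18.47 m/s.
Require v_y0 t − ½ g t² = 3.49, i.e. 11.20 t² − 18.47 t + 3.49 = 0.
t = [18.47 ± √(18.47² − 2·22.4·3.49)] / 22.4 = (18.47 ± 13.59) / 22.4, so t = 0.2178 s or t = 1.431 s.
The descending-branch root is 1.431 s.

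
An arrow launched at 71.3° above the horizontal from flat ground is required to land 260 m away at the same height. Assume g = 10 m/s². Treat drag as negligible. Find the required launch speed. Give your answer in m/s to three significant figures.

65.4 m/s

Level-ground range: R = v₀² sin(2θ)/g, so v₀ = √(gR / sin 2θ).
v₀ = √(10.0 × 260 / sin 142.6°) = √(2600 / 0.6074) = √4280.7 = 65.43 m/s.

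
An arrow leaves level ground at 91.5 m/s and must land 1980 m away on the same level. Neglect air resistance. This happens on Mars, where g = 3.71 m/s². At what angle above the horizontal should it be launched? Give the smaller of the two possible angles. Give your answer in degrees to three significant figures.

30.7°

From R = (v₀²/g) sin 2θ: sin 2θ = 3.71 × 1980 / 8372.2 = 0.8774.
2θ = 61.33° or 180° − 61.33° = 118.7°, so θ = 30.67° or 59.33°.
The smaller angle is 30.67°.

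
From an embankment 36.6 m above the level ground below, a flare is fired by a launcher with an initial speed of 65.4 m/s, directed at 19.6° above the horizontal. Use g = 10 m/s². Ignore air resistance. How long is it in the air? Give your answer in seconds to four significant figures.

5.677 s

Components: vₓ = 65.40 cos 19.6° = 61.61 m/s, v_y0 = 65.40 sin 19.6° = 21.94 m/s.
Vertical motion (up positive, ground at y = 0): 5.000 t² − (21.94) t − 36.6 = 0, so t = (21.94 + √(21.94² + 2·10.0·36.6)) / 10.0 = (21.94 + 34.83) / 10.0 = 5.677 s.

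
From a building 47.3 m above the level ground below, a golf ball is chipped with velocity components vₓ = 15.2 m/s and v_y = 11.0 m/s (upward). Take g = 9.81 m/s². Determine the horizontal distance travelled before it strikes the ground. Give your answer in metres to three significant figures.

With up positive and y = 0 at the ground: y(t) = 47.3 + (11.00) t − 4.905 t². Setting y = 0 and taking the positive root: t = [11.00 + √(11.00² + 2·9.81·47.3)] / 9.81 = (11.00 + 32.39) / 9.81 = 4.423 s.
Horizontal distance: R = vₓ t = 15.20 × 4.423 = 67.23 m.

67.2 m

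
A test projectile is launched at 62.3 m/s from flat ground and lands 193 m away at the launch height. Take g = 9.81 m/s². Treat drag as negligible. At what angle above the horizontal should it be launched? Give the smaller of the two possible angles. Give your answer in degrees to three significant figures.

R = v₀² sin 2θ / g gives sin 2θ = gR/v₀² = 9.81·193/62.3² = 0.4878.
2θ = 29.20° or 180° − 29.20° = 150.8°, so θ = 14.60° or 75.40°.
The smaller angle is 14.60°.

14.6°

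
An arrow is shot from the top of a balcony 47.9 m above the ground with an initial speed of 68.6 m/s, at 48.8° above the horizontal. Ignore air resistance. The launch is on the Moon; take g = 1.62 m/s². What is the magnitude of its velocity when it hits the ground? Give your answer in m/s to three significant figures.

vₓ = 68.60 cos 48.8° = 45.19 m/s; v_y0 = 68.60 sin 48.8° = 51.62 m/s.
With up positive and y = 0 at the ground: y(t) = 47.9 + (51.62) t − 0.8100 t². Setting y = 0 and taking the positive root: t = [51.62 + √(51.62² + 2·1.62·47.9)] / 1.62 = (51.62 + 53.10) / 1.62 = 64.64 s.
Vertical velocity at impact: v_y = v_y0 − g t = 51.62 − 1.62 × 64.64 = −53.10 m/s.
Speed: |v| = √(vₓ² + v_y²) = √(45.19² + 53.10²) = 69.72 m/s.

69.7 m/s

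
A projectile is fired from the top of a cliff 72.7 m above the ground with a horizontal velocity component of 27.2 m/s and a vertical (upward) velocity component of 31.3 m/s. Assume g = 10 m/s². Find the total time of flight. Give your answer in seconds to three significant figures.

8.06 s

Vertical motion (up positive, ground at y = 0): 5.000 t² − (31.30) t − 72.7 = 0, so t = (31.30 + √(31.30² + 2·10.0·72.7)) / 10.0 = (31.30 + 49.33) / 10.0 = 8.063 s.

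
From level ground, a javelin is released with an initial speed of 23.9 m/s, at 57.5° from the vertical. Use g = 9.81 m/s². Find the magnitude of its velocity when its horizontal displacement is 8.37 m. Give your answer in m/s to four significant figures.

21.98 m/s

Components: vₓ = 23.90 sin 57.5° = 20.16 m/s, v_y0 = 23.90 cos 57.5° = 12.84 m/s.
x = vₓ t ⇒ t = 8.37/20.16 = 0.4152 s.
Vertical velocity there: v_y = v_y0 − g t = 12.84 − 9.81 × 0.4152 = 8.768 m/s.
Speed: √(vₓ² + v_y²) = √(20.16² + 8.768²) = 21.98 m/s.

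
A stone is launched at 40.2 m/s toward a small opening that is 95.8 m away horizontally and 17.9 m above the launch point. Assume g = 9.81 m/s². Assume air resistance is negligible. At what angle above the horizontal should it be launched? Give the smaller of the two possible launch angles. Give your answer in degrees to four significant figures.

29.82°

Trajectory: y = x tanθ − g x² (1 + tan²θ)/(2v₀²). With x = 95.8, y = 17.9, v₀ = 40.2, g = 9.81:
27.86 tan²θ − 95.8 tanθ + (45.76) = 0.
tanθ = [95.8 ± √(95.8² − 4 × 27.86 × (45.76))] / (2 × 27.86) = (95.8 ± 63.87) / 55.71, giving tanθ = 0.5731 or 2.866.
θ = 29.82° or 70.77°; the smaller is 29.82°.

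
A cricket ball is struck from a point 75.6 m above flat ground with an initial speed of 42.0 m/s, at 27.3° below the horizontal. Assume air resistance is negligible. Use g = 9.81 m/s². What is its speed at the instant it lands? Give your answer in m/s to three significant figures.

Horizontal component vₓ = 42.00 cos 27.3° = 37.32 m/s; vertical v_y0 = −19.26 m/s (downward).
With up positive and y = 0 at the ground: y(t) = 75.6 + (−19.26) t − 4.905 t². Setting y = 0 and taking the positive root: t = [−19.26 + √(19.26² + 2·9.81·75.6)] / 9.81 = (−19.26 + 43.06) / 9.81 = 2.426 s.
Vertical velocity at impact: v_y = v_y0 − g t = −19.26 − 9.81 × 2.426 = −43.06 m/s.
Speed: |v| = √(vₓ² + v_y²) = √(37.32² + 43.06²) = 56.98 m/s.

57.0 m/s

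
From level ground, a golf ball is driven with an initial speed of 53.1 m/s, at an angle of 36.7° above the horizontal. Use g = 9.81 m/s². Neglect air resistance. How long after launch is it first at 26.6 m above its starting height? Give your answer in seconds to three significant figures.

Resolve: vₓ = 53.10 cos 36.7° = 42.57 m/s and v_y0 = 53.10 sin 36.7° = 31.73 m/s.
Require v_y0 t − ½ g t² = 26.6, i.e. 4.905 t² − 31.73 t + 26.6 = 0.
Quadratic formula: t = (31.73 ± √485.15) / 9.81 = (31.73 ± 22.03) / 9.81 → t = 0.9896 s or 5.480 s.
The first (ascending) time is 0.9896 s.

0.990 s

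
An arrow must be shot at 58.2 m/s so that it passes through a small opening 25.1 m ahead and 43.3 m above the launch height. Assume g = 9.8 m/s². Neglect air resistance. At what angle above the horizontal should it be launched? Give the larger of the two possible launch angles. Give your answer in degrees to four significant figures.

Trajectory: y = x tanθ − g x² (1 + tan²θ)/(2v₀²). With x = 25.1, y = 43.3, v₀ = 58.2, g = 9.80:
0.9114 tan²θ − 25.1 tanθ + (44.21) = 0.
tanθ = [25.1 ± √(25.1² − 4 × 0.9114 × (44.21))] / (2 × 0.9114) = (25.1 ± 21.65) / 1.823, giving tanθ = 1.891 or 25.65.
θ = 62.13° or 87.77°; the larger is 87.77°.

87.77°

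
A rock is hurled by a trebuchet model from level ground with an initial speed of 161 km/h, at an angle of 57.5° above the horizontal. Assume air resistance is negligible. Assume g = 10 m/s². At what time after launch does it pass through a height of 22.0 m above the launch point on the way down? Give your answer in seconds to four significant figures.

Convert: 161 km/h = 161/3.6 = 44.72 m/s.
Horizontal component vₓ = 44.72 cos 57.5° = 24.03 m/s; vertical v_y0 = 44.72 sin 57.5° = 37.72 m/s.
Set y = v_y0 t − ½ g t² = 22.0: 5.000 t² − 37.72 t + 22.0 = 0.
Quadratic formula: t = (37.72 ± √982.67) / 10.0 = (37.72 ± 31.35) / 10.0 → t = 0.6371 s or 6.907 s.
The descending-branch root is 6.907 s.

6.907 s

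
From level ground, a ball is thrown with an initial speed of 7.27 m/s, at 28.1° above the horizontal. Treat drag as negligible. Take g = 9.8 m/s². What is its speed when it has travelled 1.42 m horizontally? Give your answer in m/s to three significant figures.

6.53 m/s

Components: vₓ = 7.270 cos 28.1° = 6.413 m/s, v_y0 = 7.270 sin 28.1° = 3.424 m/s.
x = vₓ t ⇒ t = 1.42/6.413 = 0.2214 s.
Vertical velocity there: v_y = v_y0 − g t = 3.424 − 9.80 × 0.2214 = 1.254 m/s.
Speed: √(vₓ² + v_y²) = √(6.413² + 1.254²) = 6.535 m/s.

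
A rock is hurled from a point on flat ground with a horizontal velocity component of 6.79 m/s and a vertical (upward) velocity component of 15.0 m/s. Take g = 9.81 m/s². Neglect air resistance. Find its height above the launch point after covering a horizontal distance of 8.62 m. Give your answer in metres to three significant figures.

11.1 m

Time to reach x = 8.62 m: t = x/vₓ = 8.62/6.790 = 1.270 s.
Height: y = v_y0 t − ½ g t² = 15.00 × 1.270 − 4.905 × 1.270² = 19.04 − 7.905 = 11.14 m.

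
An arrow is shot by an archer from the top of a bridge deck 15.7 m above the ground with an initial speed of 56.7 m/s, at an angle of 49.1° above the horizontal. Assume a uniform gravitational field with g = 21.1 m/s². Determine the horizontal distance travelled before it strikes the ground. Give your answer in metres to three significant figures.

Horizontal component vₓ = 56.70 cos 49.1° = 37.12 m/s; vertical v_y0 = 56.70 sin 49.1° = 42.86 m/s.
Vertical motion (up positive, ground at y = 0): 10.55 t² − (42.86) t − 15.7 = 0, so t = (42.86 + √(42.86² + 2·21.1·15.7)) / 21.1 = (42.86 + 49.99) / 21.1 = 4.400 s.
Horizontal distance: R = vₓ t = 37.12 × 4.400 = 163.4 m.

163 m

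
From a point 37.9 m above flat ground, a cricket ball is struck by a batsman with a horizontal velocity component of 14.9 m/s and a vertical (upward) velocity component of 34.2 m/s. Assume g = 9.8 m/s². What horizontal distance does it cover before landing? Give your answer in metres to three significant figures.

With up positive and y = 0 at the ground: y(t) = 37.9 + (34.20) t − 4.900 t². Setting y = 0 and taking the positive root: t = [34.20 + √(34.20² + 2·9.80·37.9)] / 9.80 = (34.20 + 43.73) / 9.80 = 7.952 s.
Horizontal distance: R = vₓ t = 14.90 × 7.952 = 118.5 m.

118 m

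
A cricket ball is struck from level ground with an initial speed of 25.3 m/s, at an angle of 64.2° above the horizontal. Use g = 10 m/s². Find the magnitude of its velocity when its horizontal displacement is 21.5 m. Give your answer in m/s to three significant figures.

11.5 m/s

Horizontal component vₓ = 25.30 cos 64.2° = 11.01 m/s; vertical v_y0 = 25.30 sin 64.2° = 22.78 m/s.
x = vₓ t ⇒ t = 21.5/11.01 = 1.953 s.
Vertical velocity there: v_y = v_y0 − g t = 22.78 − 10.0 × 1.953 = 3.253 m/s.
Speed: √(vₓ² + v_y²) = √(11.01² + 3.253²) = 11.48 m/s.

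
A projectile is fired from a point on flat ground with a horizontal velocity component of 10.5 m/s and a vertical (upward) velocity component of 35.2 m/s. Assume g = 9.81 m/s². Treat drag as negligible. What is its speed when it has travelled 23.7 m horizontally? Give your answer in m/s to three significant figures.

16.8 m/s

x = vₓ t ⇒ t = 23.7/10.50 = 2.257 s.
Vertical velocity there: v_y = v_y0 − g t = 35.20 − 9.81 × 2.257 = 13.06 m/s.
Speed: √(vₓ² + v_y²) = √(10.50² + 13.06²) = 16.76 m/s.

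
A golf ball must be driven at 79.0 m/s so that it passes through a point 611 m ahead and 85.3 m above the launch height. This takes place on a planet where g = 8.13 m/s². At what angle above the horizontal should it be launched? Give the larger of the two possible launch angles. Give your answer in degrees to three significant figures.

Trajectory: y = x tanθ − g x² (1 + tan²θ)/(2v₀²). With x = 611, y = 85.3, v₀ = 79.0, g = 8.13:
243.2 tan²θ − 611 tanθ + (328.5) = 0.
tanθ = [611 ± √(611² − 4 × 243.2 × (328.5))] / (2 × 243.2) = (611 ± 232.1) / 486.3, giving tanθ = 0.7792 or 1.734.
θ = 37.93° or 60.02°; the larger is 60.02°.

60.0°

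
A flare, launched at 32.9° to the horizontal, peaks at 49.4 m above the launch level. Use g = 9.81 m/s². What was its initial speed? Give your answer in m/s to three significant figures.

At the peak v_y = 0, so v_y0 = √(2gH) = √(2 × 9.81 × 49.4) = 31.13 m/s.
v_y0 = v₀ sin θ ⇒ v₀ = 31.13 / sin 32.9° = 57.32 m/s.

57.3 m/s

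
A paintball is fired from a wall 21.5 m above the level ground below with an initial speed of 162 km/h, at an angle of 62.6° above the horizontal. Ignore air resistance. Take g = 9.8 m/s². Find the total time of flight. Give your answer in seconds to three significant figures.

Convert: 162 km/h = 162/3.6 = 45.00 m/s.
vₓ = 45.00 cos 62.6° = 20.71 m/s; v_y0 = 45.00 sin 62.6° = 39.95 m/s.
With up positive and y = 0 at the ground: y(t) = 21.5 + (39.95) t − 4.900 t². Setting y = 0 and taking the positive root: t = [39.95 + √(39.95² + 2·9.80·21.5)] / 9.80 = (39.95 + 44.92) / 9.80 = 8.660 s.

8.66 s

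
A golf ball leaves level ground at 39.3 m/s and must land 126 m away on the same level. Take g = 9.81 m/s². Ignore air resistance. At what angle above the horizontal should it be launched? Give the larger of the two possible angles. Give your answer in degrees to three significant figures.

Level-ground range R = v₀² sin(2θ)/g ⇒ sin(2θ) = gR/v₀² = 9.81 × 126 / 39.3² = 0.8003.
2θ = 53.16° or 180° − 53.16° = 126.8°, so θ = 26.58° or 63.42°.
The larger angle is 63.42°.

63.4°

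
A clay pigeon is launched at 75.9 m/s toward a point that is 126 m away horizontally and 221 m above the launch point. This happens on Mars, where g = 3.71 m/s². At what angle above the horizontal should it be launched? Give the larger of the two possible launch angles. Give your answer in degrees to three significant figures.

Trajectory: y = x tanθ − g x² (1 + tan²θ)/(2v₀²). With x = 126, y = 221, v₀ = 75.9, g = 3.71:
5.112 tan²θ − 126 tanθ + (226.1) = 0.
tanθ = [126 ± √(126² − 4 × 5.112 × (226.1))] / (2 × 5.112) = (126 ± 106.1) / 10.22, giving tanθ = 1.949 or 22.70.
θ = 62.83° or 87.48°; the larger is 87.48°.

87.5°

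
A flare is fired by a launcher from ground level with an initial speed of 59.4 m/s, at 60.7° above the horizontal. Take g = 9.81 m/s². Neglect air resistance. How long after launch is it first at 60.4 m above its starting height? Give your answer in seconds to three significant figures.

Components: vₓ = 59.40 cos 60.7° = 29.07 m/s, v_y0 = 59.40 sin 60.7° = 51.80 m/s.
Height y(t) = 51.80 t − 4.905 t² = 60.4 gives 4.905 t² − 51.80 t + 60.4 = 0.
t = [51.80 ± √(51.80² − 2·9.81·60.4)] / 9.81 = (51.80 ± 38.71) / 9.81, so t = 1.335 s or t = 9.226 s.
The first (ascending) time is 1.335 s.

1.33 s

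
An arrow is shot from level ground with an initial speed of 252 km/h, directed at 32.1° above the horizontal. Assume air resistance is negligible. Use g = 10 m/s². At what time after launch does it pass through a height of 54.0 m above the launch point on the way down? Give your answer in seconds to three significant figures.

Convert: 252 km/h = 252/3.6 = 70.00 m/s.
vₓ = 70.00 cos 32.1° = 59.30 m/s; v_y0 = 70.00 sin 32.1° = 37.20 m/s.
Set y = v_y0 t − ½ g t² = 54.0: 5.000 t² − 37.20 t + 54.0 = 0.
Quadratic formula: t = (37.20 ± √303.68) / 10.0 = (37.20 ± 17.43) / 10.0 → t = 1.977 s or 5.462 s.
The descending-branch root is 5.462 s.

5.46 s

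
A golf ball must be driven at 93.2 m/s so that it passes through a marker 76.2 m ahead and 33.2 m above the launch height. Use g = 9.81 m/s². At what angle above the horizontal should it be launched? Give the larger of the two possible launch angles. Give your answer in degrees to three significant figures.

87.5°

Trajectory: y = x tanθ − g x² (1 + tan²θ)/(2v₀²). With x = 76.2, y = 33.2, v₀ = 93.2, g = 9.81:
3.279 tan²θ − 76.2 tanθ + (36.48) = 0.
tanθ = [76.2 ± √(76.2² − 4 × 3.279 × (36.48))] / (2 × 3.279) = (76.2 ± 72.99) / 6.558, giving tanθ = 0.4890 or 22.75.
θ = 26.06° or 87.48°; the larger is 87.48°.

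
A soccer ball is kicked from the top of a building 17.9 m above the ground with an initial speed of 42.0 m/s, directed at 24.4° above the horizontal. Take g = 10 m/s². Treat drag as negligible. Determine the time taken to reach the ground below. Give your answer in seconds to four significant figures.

Components: vₓ = 42.00 cos 24.4° = 38.25 m/s, v_y0 = 42.00 sin 24.4° = 17.35 m/s.
Vertical motion (up positive, ground at y = 0): 5.000 t² − (17.35) t − 17.9 = 0, so t = (17.35 + √(17.35² + 2·10.0·17.9)) / 10.0 = (17.35 + 25.67) / 10.0 = 4.302 s.

4.302 s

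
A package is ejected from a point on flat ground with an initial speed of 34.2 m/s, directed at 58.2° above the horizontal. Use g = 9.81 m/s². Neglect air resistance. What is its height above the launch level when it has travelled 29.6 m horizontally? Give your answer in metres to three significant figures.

34.5 m

vₓ = 34.20 cos 58.2° = 18.02 m/s; v_y0 = 34.20 sin 58.2° = 29.07 m/s.
x = vₓ t ⇒ t = 29.6/18.02 = 1.642 s.
Height: y = v_y0 t − ½ g t² = 29.07 × 1.642 − 4.905 × 1.642² = 47.74 − 13.23 = 34.51 m.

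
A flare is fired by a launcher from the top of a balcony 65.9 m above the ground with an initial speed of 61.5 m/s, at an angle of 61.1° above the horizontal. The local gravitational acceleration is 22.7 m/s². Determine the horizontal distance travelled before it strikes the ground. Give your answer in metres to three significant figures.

171 m

Horizontal component vₓ = 61.50 cos 61.1° = 29.72 m/s; vertical v_y0 = 61.50 sin 61.1° = 53.84 m/s.
Vertical motion (up positive, ground at y = 0): 11.35 t² − (53.84) t − 65.9 = 0, so t = (53.84 + √(53.84² + 2·22.7·65.9)) / 22.7 = (53.84 + 76.75) / 22.7 = 5.753 s.
Horizontal distance: R = vₓ t = 29.72 × 5.753 = 171.0 m.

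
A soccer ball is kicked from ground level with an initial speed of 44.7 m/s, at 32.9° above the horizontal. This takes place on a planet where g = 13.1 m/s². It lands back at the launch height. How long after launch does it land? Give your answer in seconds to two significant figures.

vₓ = 44.70 cos 32.9° = 37.53 m/s; v_y0 = 44.70 sin 32.9° = 24.28 m/s.
Landing at launch height ⇒ T = 2 v_y0 / g = 2 × 24.28 / 13.1 = 3.707 s.

3.7 s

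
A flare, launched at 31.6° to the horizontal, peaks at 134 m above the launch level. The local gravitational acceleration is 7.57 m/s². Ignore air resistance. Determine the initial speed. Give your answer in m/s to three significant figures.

At the peak v_y = 0, so v_y0 = √(2gH) = √(2 × 7.57 × 134) = 45.04 m/s.
v_y0 = v₀ sin θ ⇒ v₀ = 45.04 / sin 31.6° = 85.96 m/s.

86.0 m/s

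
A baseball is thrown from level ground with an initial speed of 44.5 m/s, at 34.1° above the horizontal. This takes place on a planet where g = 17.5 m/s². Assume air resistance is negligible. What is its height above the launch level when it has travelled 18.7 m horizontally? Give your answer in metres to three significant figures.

10.4 m

vₓ = 44.50 cos 34.1° = 36.85 m/s; v_y0 = 44.50 sin 34.1° = 24.95 m/s.
x = vₓ t ⇒ t = 18.7/36.85 = 0.5075 s.
Height: y = v_y0 t − ½ g t² = 24.95 × 0.5075 − 8.750 × 0.5075² = 12.66 − 2.253 = 10.41 m.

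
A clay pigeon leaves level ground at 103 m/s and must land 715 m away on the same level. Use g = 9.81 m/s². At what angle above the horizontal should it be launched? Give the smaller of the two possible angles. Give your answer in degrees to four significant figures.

20.69°

R = v₀² sin 2θ / g gives sin 2θ = gR/v₀² = 9.81·715/103² = 0.6612.
2θ = 41.39° or 180° − 41.39° = 138.6°, so θ = 20.69° or 69.31°.
The smaller angle is 20.69°.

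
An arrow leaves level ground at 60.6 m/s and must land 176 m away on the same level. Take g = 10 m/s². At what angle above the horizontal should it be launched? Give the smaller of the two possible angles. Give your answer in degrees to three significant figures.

14.3°

R = v₀² sin 2θ / g gives sin 2θ = gR/v₀² = 10.0·176/60.6² = 0.4793.
2θ = 28.64° or 180° − 28.64° = 151.4°, so θ = 14.32° or 75.68°.
The smaller angle is 14.32°.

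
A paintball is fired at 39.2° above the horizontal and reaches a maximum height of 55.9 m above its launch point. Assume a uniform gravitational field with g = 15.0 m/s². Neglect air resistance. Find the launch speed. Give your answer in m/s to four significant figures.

At the peak v_y = 0, so v_y0 = √(2gH) = √(2 × 15.0 × 55.9) = 40.95 m/s.
v_y0 = v₀ sin θ ⇒ v₀ = 40.95 / sin 39.2° = 64.79 m/s.

64.79 m/s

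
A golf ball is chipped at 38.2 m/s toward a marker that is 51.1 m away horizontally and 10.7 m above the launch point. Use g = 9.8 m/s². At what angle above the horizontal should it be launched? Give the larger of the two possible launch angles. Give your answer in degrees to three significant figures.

Trajectory: y = x tanθ − g x² (1 + tan²θ)/(2v₀²). With x = 51.1, y = 10.7, v₀ = 38.2, g = 9.80:
8.768 tan²θ − 51.1 tanθ + (19.47) = 0.
tanθ = [51.1 ± √(51.1² − 4 × 8.768 × (19.47))] / (2 × 8.768) = (51.1 ± 43.91) / 17.54, giving tanθ = 0.4098 or 5.418.
θ = 22.28° or 79.54°; the larger is 79.54°.

79.5°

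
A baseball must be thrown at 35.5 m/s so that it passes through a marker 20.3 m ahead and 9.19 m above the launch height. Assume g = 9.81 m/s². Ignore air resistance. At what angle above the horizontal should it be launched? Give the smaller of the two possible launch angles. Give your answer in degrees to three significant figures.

Trajectory: y = x tanθ − g x² (1 + tan²θ)/(2v₀²). With x = 20.3, y = 9.19, v₀ = 35.5, g = 9.81:
1.604 tan²θ − 20.3 tanθ + (10.79) = 0.
tanθ = [20.3 ± √(20.3² − 4 × 1.604 × (10.79))] / (2 × 1.604) = (20.3 ± 18.52) / 3.208, giving tanθ = 0.5562 or 12.10.
θ = 29.08° or 85.28°; the smaller is 29.08°.

29.1°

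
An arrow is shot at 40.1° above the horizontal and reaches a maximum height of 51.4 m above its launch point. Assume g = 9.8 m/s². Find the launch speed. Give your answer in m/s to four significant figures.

At the peak v_y = 0, so v_y0 = √(2gH) = √(2 × 9.80 × 51.4) = 31.74 m/s.
v_y0 = v₀ sin θ ⇒ v₀ = 31.74 / sin 40.1° = 49.28 m/s.

49.28 m/s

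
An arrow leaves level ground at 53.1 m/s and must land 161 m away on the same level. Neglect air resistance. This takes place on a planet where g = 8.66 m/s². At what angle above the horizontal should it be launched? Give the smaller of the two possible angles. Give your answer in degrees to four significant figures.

R = v₀² sin 2θ / g gives sin 2θ = gR/v₀² = 8.66·161/53.1² = 0.4945.
2θ = 29.64° or 180° − 29.64° = 150.4°, so θ = 14.82° or 75.18°.
The smaller angle is 14.82°.

14.82°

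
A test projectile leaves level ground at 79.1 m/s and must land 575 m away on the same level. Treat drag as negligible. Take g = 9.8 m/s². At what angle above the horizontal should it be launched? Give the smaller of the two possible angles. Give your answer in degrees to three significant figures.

Level-ground range R = v₀² sin(2θ)/g ⇒ sin(2θ) = gR/v₀² = 9.80 × 575 / 79.1² = 0.9006.
2θ = 64.24° or 180° − 64.24° = 115.8°, so θ = 32.12° or 57.88°.
The smaller angle is 32.12°.

32.1°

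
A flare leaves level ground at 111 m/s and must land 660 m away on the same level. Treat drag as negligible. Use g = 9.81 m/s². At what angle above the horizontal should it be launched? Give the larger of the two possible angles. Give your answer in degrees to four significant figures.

From R = (v₀²/g) sin 2θ: sin 2θ = 9.81 × 660 / 12321 = 0.5255.
2θ = 31.70° or 180° − 31.70° = 148.3°, so θ = 15.85° or 74.15°.
The larger angle is 74.15°.

74.15°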